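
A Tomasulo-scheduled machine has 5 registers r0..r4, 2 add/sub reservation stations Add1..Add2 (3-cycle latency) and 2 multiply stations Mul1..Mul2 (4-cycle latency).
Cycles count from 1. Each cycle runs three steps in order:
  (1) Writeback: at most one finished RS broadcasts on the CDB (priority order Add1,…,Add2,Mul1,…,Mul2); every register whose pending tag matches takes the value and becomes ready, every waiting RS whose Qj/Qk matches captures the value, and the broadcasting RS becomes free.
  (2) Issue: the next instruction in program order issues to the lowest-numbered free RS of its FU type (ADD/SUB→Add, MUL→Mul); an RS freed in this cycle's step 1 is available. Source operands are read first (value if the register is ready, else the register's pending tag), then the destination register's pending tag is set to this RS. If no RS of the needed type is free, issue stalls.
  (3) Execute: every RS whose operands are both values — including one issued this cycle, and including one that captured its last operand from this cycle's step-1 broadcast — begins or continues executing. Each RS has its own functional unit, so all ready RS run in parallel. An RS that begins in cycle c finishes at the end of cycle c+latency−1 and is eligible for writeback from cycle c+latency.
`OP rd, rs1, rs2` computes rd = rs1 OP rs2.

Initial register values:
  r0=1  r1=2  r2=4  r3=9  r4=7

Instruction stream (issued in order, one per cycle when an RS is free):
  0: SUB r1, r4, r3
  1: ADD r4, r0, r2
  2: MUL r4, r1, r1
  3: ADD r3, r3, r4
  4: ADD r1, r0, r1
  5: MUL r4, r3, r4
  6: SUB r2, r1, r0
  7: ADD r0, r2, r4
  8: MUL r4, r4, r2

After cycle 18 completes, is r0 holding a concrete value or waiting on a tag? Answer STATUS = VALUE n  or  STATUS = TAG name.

STATUS = TAG Add2

cycle 1: issue SUB r1<-Add1 // r0:1,r1:Add1,r2:4,r3:9,r4:7
cycle 2: issue ADD r4<-Add2 // r0:1,r1:Add1,r2:4,r3:9,r4:Add2
cycle 3: issue MUL r4<-Mul1 // r0:1,r1:Add1,r2:4,r3:9,r4:Mul1
cycle 4: CDB Add1=-2; issue ADD r3<-Add1 // r0:1,r1:-2,r2:4,r3:Add1,r4:Mul1
cycle 5: CDB Add2=5; issue ADD r1<-Add2 // r0:1,r1:Add2,r2:4,r3:Add1,r4:Mul1
cycle 6: issue MUL r4<-Mul2 // r0:1,r1:Add2,r2:4,r3:Add1,r4:Mul2
cycle 7: stall // r0:1,r1:Add2,r2:4,r3:Add1,r4:Mul2
cycle 8: CDB Add2=-1; issue SUB r2<-Add2 // r0:1,r1:-1,r2:Add2,r3:Add1,r4:Mul2
cycle 9: CDB Mul1=4; stall // r0:1,r1:-1,r2:Add2,r3:Add1,r4:Mul2
cycle 10: stall // r0:1,r1:-1,r2:Add2,r3:Add1,r4:Mul2
cycle 11: CDB Add2=-2; issue ADD r0<-Add2 // r0:Add2,r1:-1,r2:-2,r3:Add1,r4:Mul2
cycle 12: CDB Add1=13; issue MUL r4<-Mul1 // r0:Add2,r1:-1,r2:-2,r3:13,r4:Mul1
cycle 13: - // r0:Add2,r1:-1,r2:-2,r3:13,r4:Mul1
cycle 14: - // r0:Add2,r1:-1,r2:-2,r3:13,r4:Mul1
cycle 15: - // r0:Add2,r1:-1,r2:-2,r3:13,r4:Mul1
cycle 16: CDB Mul2=52 // r0:Add2,r1:-1,r2:-2,r3:13,r4:Mul1
cycle 17: - // r0:Add2,r1:-1,r2:-2,r3:13,r4:Mul1
cycle 18: - // r0:Add2,r1:-1,r2:-2,r3:13,r4:Mul1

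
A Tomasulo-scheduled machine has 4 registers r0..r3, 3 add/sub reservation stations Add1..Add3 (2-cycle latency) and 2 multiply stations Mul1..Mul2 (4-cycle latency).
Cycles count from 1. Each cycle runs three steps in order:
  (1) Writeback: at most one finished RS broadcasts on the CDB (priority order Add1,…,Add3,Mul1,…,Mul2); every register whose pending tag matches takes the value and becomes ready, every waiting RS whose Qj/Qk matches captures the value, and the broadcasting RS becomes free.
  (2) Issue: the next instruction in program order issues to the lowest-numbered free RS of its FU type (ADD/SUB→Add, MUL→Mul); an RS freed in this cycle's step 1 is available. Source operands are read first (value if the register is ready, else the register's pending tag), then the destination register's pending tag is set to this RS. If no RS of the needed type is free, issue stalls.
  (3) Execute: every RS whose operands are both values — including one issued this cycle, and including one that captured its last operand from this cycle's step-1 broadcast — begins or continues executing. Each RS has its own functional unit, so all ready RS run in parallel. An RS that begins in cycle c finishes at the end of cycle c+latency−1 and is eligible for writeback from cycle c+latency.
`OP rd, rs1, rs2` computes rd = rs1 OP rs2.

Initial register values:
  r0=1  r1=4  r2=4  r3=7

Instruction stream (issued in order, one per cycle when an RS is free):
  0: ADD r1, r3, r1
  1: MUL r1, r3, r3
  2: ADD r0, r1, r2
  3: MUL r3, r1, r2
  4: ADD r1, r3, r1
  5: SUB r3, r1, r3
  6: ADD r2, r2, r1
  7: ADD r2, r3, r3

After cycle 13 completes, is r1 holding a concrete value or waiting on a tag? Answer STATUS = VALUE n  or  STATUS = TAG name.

STATUS = VALUE 245

  c1: issue ADD r1<-Add1  regs: r0:1,r1:Add1,r2:4,r3:7
  c2: issue MUL r1<-Mul1  regs: r0:1,r1:Mul1,r2:4,r3:7
  c3: CDB Add1=11; issue ADD r0<-Add1  regs: r0:Add1,r1:Mul1,r2:4,r3:7
  c4: issue MUL r3<-Mul2  regs: r0:Add1,r1:Mul1,r2:4,r3:Mul2
  c5: issue ADD r1<-Add2  regs: r0:Add1,r1:Add2,r2:4,r3:Mul2
  c6: CDB Mul1=49; issue SUB r3<-Add3  regs: r0:Add1,r1:Add2,r2:4,r3:Add3
  c7: stall  regs: r0:Add1,r1:Add2,r2:4,r3:Add3
  c8: CDB Add1=53; issue ADD r2<-Add1  regs: r0:53,r1:Add2,r2:Add1,r3:Add3
  c9: stall  regs: r0:53,r1:Add2,r2:Add1,r3:Add3
  c10: CDB Mul2=196; stall  regs: r0:53,r1:Add2,r2:Add1,r3:Add3
  c11: stall  regs: r0:53,r1:Add2,r2:Add1,r3:Add3
  c12: CDB Add2=245; issue ADD r2<-Add2  regs: r0:53,r1:245,r2:Add2,r3:Add3
  c13: -  regs: r0:53,r1:245,r2:Add2,r3:Add3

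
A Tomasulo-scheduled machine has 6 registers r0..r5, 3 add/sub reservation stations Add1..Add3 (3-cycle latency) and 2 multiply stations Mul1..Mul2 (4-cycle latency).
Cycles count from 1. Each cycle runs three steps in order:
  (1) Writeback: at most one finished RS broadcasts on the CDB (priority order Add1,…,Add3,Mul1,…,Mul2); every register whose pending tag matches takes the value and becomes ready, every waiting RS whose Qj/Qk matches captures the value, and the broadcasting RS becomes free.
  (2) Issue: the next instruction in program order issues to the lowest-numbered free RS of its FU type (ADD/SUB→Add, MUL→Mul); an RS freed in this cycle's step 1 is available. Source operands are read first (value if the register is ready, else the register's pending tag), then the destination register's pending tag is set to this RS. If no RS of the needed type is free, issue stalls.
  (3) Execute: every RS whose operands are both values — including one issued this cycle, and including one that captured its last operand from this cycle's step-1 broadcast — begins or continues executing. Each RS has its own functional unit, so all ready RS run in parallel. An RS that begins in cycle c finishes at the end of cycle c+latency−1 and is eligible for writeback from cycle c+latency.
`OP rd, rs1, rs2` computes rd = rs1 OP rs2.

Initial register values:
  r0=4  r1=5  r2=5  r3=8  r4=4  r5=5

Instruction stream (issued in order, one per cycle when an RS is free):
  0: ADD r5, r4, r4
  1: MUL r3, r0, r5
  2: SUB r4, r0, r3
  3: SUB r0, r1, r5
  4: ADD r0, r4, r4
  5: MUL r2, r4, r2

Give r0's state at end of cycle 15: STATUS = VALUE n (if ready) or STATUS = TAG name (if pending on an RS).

  c1: issue ADD r5<-Add1  regs: r0:4,r1:5,r2:5,r3:8,r4:4,r5:Add1
  c2: issue MUL r3<-Mul1  regs: r0:4,r1:5,r2:5,r3:Mul1,r4:4,r5:Add1
  c3: issue SUB r4<-Add2  regs: r0:4,r1:5,r2:5,r3:Mul1,r4:Add2,r5:Add1
  c4: CDB Add1=8; issue SUB r0<-Add1  regs: r0:Add1,r1:5,r2:5,r3:Mul1,r4:Add2,r5:8
  c5: issue ADD r0<-Add3  regs: r0:Add3,r1:5,r2:5,r3:Mul1,r4:Add2,r5:8
  c6: issue MUL r2<-Mul2  regs: r0:Add3,r1:5,r2:Mul2,r3:Mul1,r4:Add2,r5:8
  c7: CDB Add1=-3  regs: r0:Add3,r1:5,r2:Mul2,r3:Mul1,r4:Add2,r5:8
  c8: CDB Mul1=32  regs: r0:Add3,r1:5,r2:Mul2,r3:32,r4:Add2,r5:8
  c9: -  regs: r0:Add3,r1:5,r2:Mul2,r3:32,r4:Add2,r5:8
  c10: -  regs: r0:Add3,r1:5,r2:Mul2,r3:32,r4:Add2,r5:8
  c11: CDB Add2=-28  regs: r0:Add3,r1:5,r2:Mul2,r3:32,r4:-28,r5:8
  c12: -  regs: r0:Add3,r1:5,r2:Mul2,r3:32,r4:-28,r5:8
  c13: -  regs: r0:Add3,r1:5,r2:Mul2,r3:32,r4:-28,r5:8
  c14: CDB Add3=-56  regs: r0:-56,r1:5,r2:Mul2,r3:32,r4:-28,r5:8
  c15: CDB Mul2=-140  regs: r0:-56,r1:5,r2:-140,r3:32,r4:-28,r5:8

STATUS = VALUE -56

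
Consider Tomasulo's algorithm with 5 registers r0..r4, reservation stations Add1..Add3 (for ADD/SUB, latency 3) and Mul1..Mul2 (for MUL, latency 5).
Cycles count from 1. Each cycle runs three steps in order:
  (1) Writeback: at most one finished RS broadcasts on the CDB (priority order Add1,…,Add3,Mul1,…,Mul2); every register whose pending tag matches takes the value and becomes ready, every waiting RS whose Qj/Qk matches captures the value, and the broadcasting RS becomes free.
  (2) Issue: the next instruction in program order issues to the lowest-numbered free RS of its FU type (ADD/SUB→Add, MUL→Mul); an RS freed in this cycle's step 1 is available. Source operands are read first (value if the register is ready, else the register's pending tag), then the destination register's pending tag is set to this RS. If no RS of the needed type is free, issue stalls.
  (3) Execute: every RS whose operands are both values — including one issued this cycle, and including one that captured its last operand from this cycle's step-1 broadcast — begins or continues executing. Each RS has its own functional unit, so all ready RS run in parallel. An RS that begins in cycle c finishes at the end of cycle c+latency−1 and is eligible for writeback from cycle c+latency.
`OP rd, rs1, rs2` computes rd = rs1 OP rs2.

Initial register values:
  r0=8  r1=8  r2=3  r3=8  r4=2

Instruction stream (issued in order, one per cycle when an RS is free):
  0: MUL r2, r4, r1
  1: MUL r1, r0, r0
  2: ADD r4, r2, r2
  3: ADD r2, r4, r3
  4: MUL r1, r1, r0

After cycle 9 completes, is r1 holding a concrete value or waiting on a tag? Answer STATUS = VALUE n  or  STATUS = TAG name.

STATUS = TAG Mul1

cycle 1: issue MUL r2<-Mul1 // r0:8,r1:8,r2:Mul1,r3:8,r4:2
cycle 2: issue MUL r1<-Mul2 // r0:8,r1:Mul2,r2:Mul1,r3:8,r4:2
cycle 3: issue ADD r4<-Add1 // r0:8,r1:Mul2,r2:Mul1,r3:8,r4:Add1
cycle 4: issue ADD r2<-Add2 // r0:8,r1:Mul2,r2:Add2,r3:8,r4:Add1
cycle 5: stall // r0:8,r1:Mul2,r2:Add2,r3:8,r4:Add1
cycle 6: CDB Mul1=16; issue MUL r1<-Mul1 // r0:8,r1:Mul1,r2:Add2,r3:8,r4:Add1
cycle 7: CDB Mul2=64 // r0:8,r1:Mul1,r2:Add2,r3:8,r4:Add1
cycle 8: - // r0:8,r1:Mul1,r2:Add2,r3:8,r4:Add1
cycle 9: CDB Add1=32 // r0:8,r1:Mul1,r2:Add2,r3:8,r4:32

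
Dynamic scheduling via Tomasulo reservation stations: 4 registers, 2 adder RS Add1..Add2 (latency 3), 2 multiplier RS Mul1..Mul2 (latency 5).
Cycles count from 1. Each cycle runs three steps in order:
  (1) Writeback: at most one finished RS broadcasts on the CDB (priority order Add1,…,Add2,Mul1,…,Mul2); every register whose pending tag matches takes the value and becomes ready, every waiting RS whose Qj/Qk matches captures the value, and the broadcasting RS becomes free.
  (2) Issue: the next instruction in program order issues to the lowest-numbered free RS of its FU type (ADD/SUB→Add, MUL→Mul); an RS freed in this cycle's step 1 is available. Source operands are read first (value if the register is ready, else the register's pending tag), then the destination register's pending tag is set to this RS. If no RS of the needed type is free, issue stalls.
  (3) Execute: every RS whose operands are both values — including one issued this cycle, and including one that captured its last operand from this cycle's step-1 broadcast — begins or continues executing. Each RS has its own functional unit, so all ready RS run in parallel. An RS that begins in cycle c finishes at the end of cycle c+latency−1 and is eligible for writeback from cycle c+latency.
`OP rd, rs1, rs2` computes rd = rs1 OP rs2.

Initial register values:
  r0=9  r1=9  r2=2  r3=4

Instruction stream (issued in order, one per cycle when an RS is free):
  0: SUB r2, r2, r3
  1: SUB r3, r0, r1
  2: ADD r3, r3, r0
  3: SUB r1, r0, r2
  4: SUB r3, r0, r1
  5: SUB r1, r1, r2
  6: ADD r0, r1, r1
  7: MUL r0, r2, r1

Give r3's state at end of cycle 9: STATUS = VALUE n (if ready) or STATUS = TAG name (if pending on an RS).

STATUS = TAG Add1

cycle 1: issue SUB r2<-Add1 // r0:9,r1:9,r2:Add1,r3:4
cycle 2: issue SUB r3<-Add2 // r0:9,r1:9,r2:Add1,r3:Add2
cycle 3: stall // r0:9,r1:9,r2:Add1,r3:Add2
cycle 4: CDB Add1=-2; issue ADD r3<-Add1 // r0:9,r1:9,r2:-2,r3:Add1
cycle 5: CDB Add2=0; issue SUB r1<-Add2 // r0:9,r1:Add2,r2:-2,r3:Add1
cycle 6: stall // r0:9,r1:Add2,r2:-2,r3:Add1
cycle 7: stall // r0:9,r1:Add2,r2:-2,r3:Add1
cycle 8: CDB Add1=9; issue SUB r3<-Add1 // r0:9,r1:Add2,r2:-2,r3:Add1
cycle 9: CDB Add2=11; issue SUB r1<-Add2 // r0:9,r1:Add2,r2:-2,r3:Add1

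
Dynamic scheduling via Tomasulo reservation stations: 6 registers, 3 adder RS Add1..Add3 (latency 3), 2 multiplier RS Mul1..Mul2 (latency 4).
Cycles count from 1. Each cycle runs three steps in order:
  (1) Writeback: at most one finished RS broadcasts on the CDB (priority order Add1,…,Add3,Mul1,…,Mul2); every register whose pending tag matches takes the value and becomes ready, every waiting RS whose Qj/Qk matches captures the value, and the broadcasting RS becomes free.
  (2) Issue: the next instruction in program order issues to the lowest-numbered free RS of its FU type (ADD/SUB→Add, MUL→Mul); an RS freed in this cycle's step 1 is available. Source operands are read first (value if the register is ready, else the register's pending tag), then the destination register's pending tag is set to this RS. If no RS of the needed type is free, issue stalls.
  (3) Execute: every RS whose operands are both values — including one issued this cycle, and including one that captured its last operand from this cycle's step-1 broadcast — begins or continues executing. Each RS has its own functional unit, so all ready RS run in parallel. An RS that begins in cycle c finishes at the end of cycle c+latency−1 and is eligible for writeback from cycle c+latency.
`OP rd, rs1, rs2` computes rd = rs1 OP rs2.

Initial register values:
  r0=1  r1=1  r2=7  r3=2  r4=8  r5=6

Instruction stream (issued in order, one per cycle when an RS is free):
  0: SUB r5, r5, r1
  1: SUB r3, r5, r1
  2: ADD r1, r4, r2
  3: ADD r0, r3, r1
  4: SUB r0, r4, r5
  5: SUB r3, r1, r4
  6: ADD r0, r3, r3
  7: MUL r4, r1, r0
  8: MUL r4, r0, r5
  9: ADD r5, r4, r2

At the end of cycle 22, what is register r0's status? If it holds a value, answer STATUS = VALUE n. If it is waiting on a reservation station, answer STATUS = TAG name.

cycle 1: issue SUB r5<-Add1 // r0:1,r1:1,r2:7,r3:2,r4:8,r5:Add1
cycle 2: issue SUB r3<-Add2 // r0:1,r1:1,r2:7,r3:Add2,r4:8,r5:Add1
cycle 3: issue ADD r1<-Add3 // r0:1,r1:Add3,r2:7,r3:Add2,r4:8,r5:Add1
cycle 4: CDB Add1=5; issue ADD r0<-Add1 // r0:Add1,r1:Add3,r2:7,r3:Add2,r4:8,r5:5
cycle 5: stall // r0:Add1,r1:Add3,r2:7,r3:Add2,r4:8,r5:5
cycle 6: CDB Add3=15; issue SUB r0<-Add3 // r0:Add3,r1:15,r2:7,r3:Add2,r4:8,r5:5
cycle 7: CDB Add2=4; issue SUB r3<-Add2 // r0:Add3,r1:15,r2:7,r3:Add2,r4:8,r5:5
cycle 8: stall // r0:Add3,r1:15,r2:7,r3:Add2,r4:8,r5:5
cycle 9: CDB Add3=3; issue ADD r0<-Add3 // r0:Add3,r1:15,r2:7,r3:Add2,r4:8,r5:5
cycle 10: CDB Add1=19; issue MUL r4<-Mul1 // r0:Add3,r1:15,r2:7,r3:Add2,r4:Mul1,r5:5
cycle 11: CDB Add2=7; issue MUL r4<-Mul2 // r0:Add3,r1:15,r2:7,r3:7,r4:Mul2,r5:5
cycle 12: issue ADD r5<-Add1 // r0:Add3,r1:15,r2:7,r3:7,r4:Mul2,r5:Add1
cycle 13: - // r0:Add3,r1:15,r2:7,r3:7,r4:Mul2,r5:Add1
cycle 14: CDB Add3=14 // r0:14,r1:15,r2:7,r3:7,r4:Mul2,r5:Add1
cycle 15: - // r0:14,r1:15,r2:7,r3:7,r4:Mul2,r5:Add1
cycle 16: - // r0:14,r1:15,r2:7,r3:7,r4:Mul2,r5:Add1
cycle 17: - // r0:14,r1:15,r2:7,r3:7,r4:Mul2,r5:Add1
cycle 18: CDB Mul1=210 // r0:14,r1:15,r2:7,r3:7,r4:Mul2,r5:Add1
cycle 19: CDB Mul2=70 // r0:14,r1:15,r2:7,r3:7,r4:70,r5:Add1
cycle 20: - // r0:14,r1:15,r2:7,r3:7,r4:70,r5:Add1
cycle 21: - // r0:14,r1:15,r2:7,r3:7,r4:70,r5:Add1
cycle 22: CDB Add1=77 // r0:14,r1:15,r2:7,r3:7,r4:70,r5:77

STATUS = VALUE 14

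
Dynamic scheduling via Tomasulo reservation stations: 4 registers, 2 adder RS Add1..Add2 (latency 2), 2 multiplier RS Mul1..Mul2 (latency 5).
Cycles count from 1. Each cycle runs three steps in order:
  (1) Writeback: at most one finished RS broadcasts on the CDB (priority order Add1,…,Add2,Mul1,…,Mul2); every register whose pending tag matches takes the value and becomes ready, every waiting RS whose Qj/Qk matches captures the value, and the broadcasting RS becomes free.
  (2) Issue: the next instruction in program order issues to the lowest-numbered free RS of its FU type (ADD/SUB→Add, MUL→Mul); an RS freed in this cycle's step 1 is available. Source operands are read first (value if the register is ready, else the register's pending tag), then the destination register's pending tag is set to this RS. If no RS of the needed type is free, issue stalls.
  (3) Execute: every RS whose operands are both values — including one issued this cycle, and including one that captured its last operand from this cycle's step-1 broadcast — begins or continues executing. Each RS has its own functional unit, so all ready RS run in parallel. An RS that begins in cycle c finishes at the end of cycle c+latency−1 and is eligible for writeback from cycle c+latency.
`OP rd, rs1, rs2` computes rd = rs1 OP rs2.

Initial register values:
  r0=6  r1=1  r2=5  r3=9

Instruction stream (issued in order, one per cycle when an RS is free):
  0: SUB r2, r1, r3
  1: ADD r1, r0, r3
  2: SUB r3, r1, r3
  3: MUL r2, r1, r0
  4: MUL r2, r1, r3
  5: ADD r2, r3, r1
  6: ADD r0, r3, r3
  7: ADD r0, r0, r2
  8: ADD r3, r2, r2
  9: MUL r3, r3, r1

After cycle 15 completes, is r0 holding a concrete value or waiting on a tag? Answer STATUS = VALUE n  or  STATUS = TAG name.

STATUS = VALUE 33

c1: issue SUB r2<-Add1 | r0:6,r1:1,r2:Add1,r3:9
c2: issue ADD r1<-Add2 | r0:6,r1:Add2,r2:Add1,r3:9
c3: CDB Add1=-8; issue SUB r3<-Add1 | r0:6,r1:Add2,r2:-8,r3:Add1
c4: CDB Add2=15; issue MUL r2<-Mul1 | r0:6,r1:15,r2:Mul1,r3:Add1
c5: issue MUL r2<-Mul2 | r0:6,r1:15,r2:Mul2,r3:Add1
c6: CDB Add1=6; issue ADD r2<-Add1 | r0:6,r1:15,r2:Add1,r3:6
c7: issue ADD r0<-Add2 | r0:Add2,r1:15,r2:Add1,r3:6
c8: CDB Add1=21; issue ADD r0<-Add1 | r0:Add1,r1:15,r2:21,r3:6
c9: CDB Add2=12; issue ADD r3<-Add2 | r0:Add1,r1:15,r2:21,r3:Add2
c10: CDB Mul1=90; issue MUL r3<-Mul1 | r0:Add1,r1:15,r2:21,r3:Mul1
c11: CDB Add1=33 | r0:33,r1:15,r2:21,r3:Mul1
c12: CDB Add2=42 | r0:33,r1:15,r2:21,r3:Mul1
c13: CDB Mul2=90 | r0:33,r1:15,r2:21,r3:Mul1
c14: - | r0:33,r1:15,r2:21,r3:Mul1
c15: - | r0:33,r1:15,r2:21,r3:Mul1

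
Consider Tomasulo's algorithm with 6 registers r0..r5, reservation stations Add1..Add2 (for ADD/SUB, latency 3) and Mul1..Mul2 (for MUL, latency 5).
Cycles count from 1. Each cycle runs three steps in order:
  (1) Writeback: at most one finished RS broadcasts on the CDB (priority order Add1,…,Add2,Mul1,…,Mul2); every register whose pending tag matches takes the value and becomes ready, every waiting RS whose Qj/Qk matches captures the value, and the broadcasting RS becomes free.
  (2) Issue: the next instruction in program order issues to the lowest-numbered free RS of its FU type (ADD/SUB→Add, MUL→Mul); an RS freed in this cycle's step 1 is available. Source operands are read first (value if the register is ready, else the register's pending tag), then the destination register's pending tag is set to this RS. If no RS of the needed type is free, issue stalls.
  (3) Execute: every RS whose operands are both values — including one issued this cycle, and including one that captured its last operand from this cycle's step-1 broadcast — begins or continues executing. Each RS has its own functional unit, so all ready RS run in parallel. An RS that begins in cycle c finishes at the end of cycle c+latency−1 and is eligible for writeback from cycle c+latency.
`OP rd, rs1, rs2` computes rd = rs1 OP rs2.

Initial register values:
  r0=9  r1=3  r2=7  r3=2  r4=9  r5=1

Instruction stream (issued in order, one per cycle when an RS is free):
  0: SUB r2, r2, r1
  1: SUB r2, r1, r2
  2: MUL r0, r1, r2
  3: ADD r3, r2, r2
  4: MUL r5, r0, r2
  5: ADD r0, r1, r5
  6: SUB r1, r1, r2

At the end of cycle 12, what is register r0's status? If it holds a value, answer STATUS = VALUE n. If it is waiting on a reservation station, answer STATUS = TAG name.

cycle 1: issue SUB r2<-Add1 // r0:9,r1:3,r2:Add1,r3:2,r4:9,r5:1
cycle 2: issue SUB r2<-Add2 // r0:9,r1:3,r2:Add2,r3:2,r4:9,r5:1
cycle 3: issue MUL r0<-Mul1 // r0:Mul1,r1:3,r2:Add2,r3:2,r4:9,r5:1
cycle 4: CDB Add1=4; issue ADD r3<-Add1 // r0:Mul1,r1:3,r2:Add2,r3:Add1,r4:9,r5:1
cycle 5: issue MUL r5<-Mul2 // r0:Mul1,r1:3,r2:Add2,r3:Add1,r4:9,r5:Mul2
cycle 6: stall // r0:Mul1,r1:3,r2:Add2,r3:Add1,r4:9,r5:Mul2
cycle 7: CDB Add2=-1; issue ADD r0<-Add2 // r0:Add2,r1:3,r2:-1,r3:Add1,r4:9,r5:Mul2
cycle 8: stall // r0:Add2,r1:3,r2:-1,r3:Add1,r4:9,r5:Mul2
cycle 9: stall // r0:Add2,r1:3,r2:-1,r3:Add1,r4:9,r5:Mul2
cycle 10: CDB Add1=-2; issue SUB r1<-Add1 // r0:Add2,r1:Add1,r2:-1,r3:-2,r4:9,r5:Mul2
cycle 11: - // r0:Add2,r1:Add1,r2:-1,r3:-2,r4:9,r5:Mul2
cycle 12: CDB Mul1=-3 // r0:Add2,r1:Add1,r2:-1,r3:-2,r4:9,r5:Mul2

STATUS = TAG Add2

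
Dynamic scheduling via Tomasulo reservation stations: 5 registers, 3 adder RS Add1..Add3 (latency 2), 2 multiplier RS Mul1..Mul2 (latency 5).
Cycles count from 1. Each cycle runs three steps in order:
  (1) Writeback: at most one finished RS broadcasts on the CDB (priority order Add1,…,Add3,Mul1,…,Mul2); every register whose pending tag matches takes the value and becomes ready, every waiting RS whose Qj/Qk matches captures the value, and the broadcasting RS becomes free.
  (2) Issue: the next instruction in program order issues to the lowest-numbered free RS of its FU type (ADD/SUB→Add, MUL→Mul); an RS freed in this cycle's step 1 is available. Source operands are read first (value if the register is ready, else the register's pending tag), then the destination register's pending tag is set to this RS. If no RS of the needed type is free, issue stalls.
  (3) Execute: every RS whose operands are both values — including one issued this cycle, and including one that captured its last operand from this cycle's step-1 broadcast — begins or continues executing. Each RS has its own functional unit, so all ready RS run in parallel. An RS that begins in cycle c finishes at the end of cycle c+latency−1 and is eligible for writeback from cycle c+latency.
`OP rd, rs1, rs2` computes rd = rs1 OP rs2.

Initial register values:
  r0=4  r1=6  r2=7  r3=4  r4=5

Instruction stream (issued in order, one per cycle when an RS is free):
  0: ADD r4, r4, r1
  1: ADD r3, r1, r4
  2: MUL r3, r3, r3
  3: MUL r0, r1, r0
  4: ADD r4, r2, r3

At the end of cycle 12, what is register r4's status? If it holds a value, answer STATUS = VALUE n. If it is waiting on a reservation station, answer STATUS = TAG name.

cycle 1: issue ADD r4<-Add1 // r0:4,r1:6,r2:7,r3:4,r4:Add1
cycle 2: issue ADD r3<-Add2 // r0:4,r1:6,r2:7,r3:Add2,r4:Add1
cycle 3: CDB Add1=11; issue MUL r3<-Mul1 // r0:4,r1:6,r2:7,r3:Mul1,r4:11
cycle 4: issue MUL r0<-Mul2 // r0:Mul2,r1:6,r2:7,r3:Mul1,r4:11
cycle 5: CDB Add2=17; issue ADD r4<-Add1 // r0:Mul2,r1:6,r2:7,r3:Mul1,r4:Add1
cycle 6: - // r0:Mul2,r1:6,r2:7,r3:Mul1,r4:Add1
cycle 7: - // r0:Mul2,r1:6,r2:7,r3:Mul1,r4:Add1
cycle 8: - // r0:Mul2,r1:6,r2:7,r3:Mul1,r4:Add1
cycle 9: CDB Mul2=24 // r0:24,r1:6,r2:7,r3:Mul1,r4:Add1
cycle 10: CDB Mul1=289 // r0:24,r1:6,r2:7,r3:289,r4:Add1
cycle 11: - // r0:24,r1:6,r2:7,r3:289,r4:Add1
cycle 12: CDB Add1=296 // r0:24,r1:6,r2:7,r3:289,r4:296

STATUS = VALUE 296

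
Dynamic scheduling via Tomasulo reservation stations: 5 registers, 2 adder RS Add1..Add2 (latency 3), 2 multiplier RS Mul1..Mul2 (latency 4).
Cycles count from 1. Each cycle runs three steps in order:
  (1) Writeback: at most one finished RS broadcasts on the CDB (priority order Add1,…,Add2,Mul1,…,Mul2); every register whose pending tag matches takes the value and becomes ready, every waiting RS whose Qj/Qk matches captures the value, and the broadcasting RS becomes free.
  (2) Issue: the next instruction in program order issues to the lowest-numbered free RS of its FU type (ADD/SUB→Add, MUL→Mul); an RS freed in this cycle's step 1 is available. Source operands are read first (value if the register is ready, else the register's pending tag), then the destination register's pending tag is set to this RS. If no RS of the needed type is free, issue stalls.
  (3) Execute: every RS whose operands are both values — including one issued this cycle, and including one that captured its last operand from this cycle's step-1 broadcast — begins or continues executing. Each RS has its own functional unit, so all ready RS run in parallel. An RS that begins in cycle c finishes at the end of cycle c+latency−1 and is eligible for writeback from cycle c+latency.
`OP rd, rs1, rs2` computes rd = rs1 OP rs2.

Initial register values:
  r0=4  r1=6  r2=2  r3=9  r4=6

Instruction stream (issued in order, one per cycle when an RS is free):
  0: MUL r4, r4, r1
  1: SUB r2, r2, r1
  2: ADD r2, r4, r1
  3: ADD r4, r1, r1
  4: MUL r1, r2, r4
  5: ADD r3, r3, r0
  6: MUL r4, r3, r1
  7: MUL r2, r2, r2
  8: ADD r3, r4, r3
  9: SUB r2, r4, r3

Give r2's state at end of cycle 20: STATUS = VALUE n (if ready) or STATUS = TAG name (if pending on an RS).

STATUS = TAG Add2

c1: issue MUL r4<-Mul1 | r0:4,r1:6,r2:2,r3:9,r4:Mul1
c2: issue SUB r2<-Add1 | r0:4,r1:6,r2:Add1,r3:9,r4:Mul1
c3: issue ADD r2<-Add2 | r0:4,r1:6,r2:Add2,r3:9,r4:Mul1
c4: stall | r0:4,r1:6,r2:Add2,r3:9,r4:Mul1
c5: CDB Add1=-4; issue ADD r4<-Add1 | r0:4,r1:6,r2:Add2,r3:9,r4:Add1
c6: CDB Mul1=36; issue MUL r1<-Mul1 | r0:4,r1:Mul1,r2:Add2,r3:9,r4:Add1
c7: stall | r0:4,r1:Mul1,r2:Add2,r3:9,r4:Add1
c8: CDB Add1=12; issue ADD r3<-Add1 | r0:4,r1:Mul1,r2:Add2,r3:Add1,r4:12
c9: CDB Add2=42; issue MUL r4<-Mul2 | r0:4,r1:Mul1,r2:42,r3:Add1,r4:Mul2
c10: stall | r0:4,r1:Mul1,r2:42,r3:Add1,r4:Mul2
c11: CDB Add1=13; stall | r0:4,r1:Mul1,r2:42,r3:13,r4:Mul2
c12: stall | r0:4,r1:Mul1,r2:42,r3:13,r4:Mul2
c13: CDB Mul1=504; issue MUL r2<-Mul1 | r0:4,r1:504,r2:Mul1,r3:13,r4:Mul2
c14: issue ADD r3<-Add1 | r0:4,r1:504,r2:Mul1,r3:Add1,r4:Mul2
c15: issue SUB r2<-Add2 | r0:4,r1:504,r2:Add2,r3:Add1,r4:Mul2
c16: - | r0:4,r1:504,r2:Add2,r3:Add1,r4:Mul2
c17: CDB Mul1=1764 | r0:4,r1:504,r2:Add2,r3:Add1,r4:Mul2
c18: CDB Mul2=6552 | r0:4,r1:504,r2:Add2,r3:Add1,r4:6552
c19: - | r0:4,r1:504,r2:Add2,r3:Add1,r4:6552
c20: - | r0:4,r1:504,r2:Add2,r3:Add1,r4:6552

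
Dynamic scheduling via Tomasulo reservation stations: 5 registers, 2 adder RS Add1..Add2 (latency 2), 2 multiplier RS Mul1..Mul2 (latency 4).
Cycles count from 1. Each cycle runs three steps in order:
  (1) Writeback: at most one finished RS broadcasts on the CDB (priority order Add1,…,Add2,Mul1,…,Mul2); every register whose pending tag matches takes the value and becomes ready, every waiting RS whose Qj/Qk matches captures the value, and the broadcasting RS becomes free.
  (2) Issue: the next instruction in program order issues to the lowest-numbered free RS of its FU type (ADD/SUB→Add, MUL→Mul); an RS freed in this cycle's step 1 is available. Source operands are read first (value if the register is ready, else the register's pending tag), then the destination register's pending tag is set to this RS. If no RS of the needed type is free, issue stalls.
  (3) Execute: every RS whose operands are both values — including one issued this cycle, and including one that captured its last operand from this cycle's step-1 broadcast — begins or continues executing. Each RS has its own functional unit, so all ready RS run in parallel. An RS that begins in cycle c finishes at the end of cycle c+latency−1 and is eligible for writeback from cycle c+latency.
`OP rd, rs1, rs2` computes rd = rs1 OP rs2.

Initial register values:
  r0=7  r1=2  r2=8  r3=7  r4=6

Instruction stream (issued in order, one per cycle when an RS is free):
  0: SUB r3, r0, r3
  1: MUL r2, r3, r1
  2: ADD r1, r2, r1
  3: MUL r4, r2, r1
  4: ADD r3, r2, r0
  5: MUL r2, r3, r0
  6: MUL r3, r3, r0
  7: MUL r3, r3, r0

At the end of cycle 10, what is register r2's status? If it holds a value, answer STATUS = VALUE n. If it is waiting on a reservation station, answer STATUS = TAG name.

c1: issue SUB r3<-Add1 | r0:7,r1:2,r2:8,r3:Add1,r4:6
c2: issue MUL r2<-Mul1 | r0:7,r1:2,r2:Mul1,r3:Add1,r4:6
c3: CDB Add1=0; issue ADD r1<-Add1 | r0:7,r1:Add1,r2:Mul1,r3:0,r4:6
c4: issue MUL r4<-Mul2 | r0:7,r1:Add1,r2:Mul1,r3:0,r4:Mul2
c5: issue ADD r3<-Add2 | r0:7,r1:Add1,r2:Mul1,r3:Add2,r4:Mul2
c6: stall | r0:7,r1:Add1,r2:Mul1,r3:Add2,r4:Mul2
c7: CDB Mul1=0; issue MUL r2<-Mul1 | r0:7,r1:Add1,r2:Mul1,r3:Add2,r4:Mul2
c8: stall | r0:7,r1:Add1,r2:Mul1,r3:Add2,r4:Mul2
c9: CDB Add1=2; stall | r0:7,r1:2,r2:Mul1,r3:Add2,r4:Mul2
c10: CDB Add2=7; stall | r0:7,r1:2,r2:Mul1,r3:7,r4:Mul2

STATUS = TAG Mul1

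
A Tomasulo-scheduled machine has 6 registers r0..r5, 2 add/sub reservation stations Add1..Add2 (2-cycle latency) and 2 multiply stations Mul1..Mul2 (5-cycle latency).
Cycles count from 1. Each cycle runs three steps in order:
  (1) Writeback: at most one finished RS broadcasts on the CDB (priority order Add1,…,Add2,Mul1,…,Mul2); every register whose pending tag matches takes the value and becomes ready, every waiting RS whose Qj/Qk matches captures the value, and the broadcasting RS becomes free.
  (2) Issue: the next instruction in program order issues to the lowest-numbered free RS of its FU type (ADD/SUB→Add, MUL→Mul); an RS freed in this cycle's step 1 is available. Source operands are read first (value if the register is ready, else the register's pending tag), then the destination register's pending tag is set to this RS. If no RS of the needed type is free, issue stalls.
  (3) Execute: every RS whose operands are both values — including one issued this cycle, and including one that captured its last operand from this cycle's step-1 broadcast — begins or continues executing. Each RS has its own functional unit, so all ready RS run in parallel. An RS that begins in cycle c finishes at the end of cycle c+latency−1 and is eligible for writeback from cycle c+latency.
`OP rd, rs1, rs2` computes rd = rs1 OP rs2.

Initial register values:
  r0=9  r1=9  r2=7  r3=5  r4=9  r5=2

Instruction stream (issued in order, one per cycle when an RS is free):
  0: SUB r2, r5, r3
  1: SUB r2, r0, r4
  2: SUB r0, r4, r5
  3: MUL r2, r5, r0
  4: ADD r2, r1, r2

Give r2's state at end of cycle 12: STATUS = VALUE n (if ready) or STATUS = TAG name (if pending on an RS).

  c1: issue SUB r2<-Add1  regs: r0:9,r1:9,r2:Add1,r3:5,r4:9,r5:2
  c2: issue SUB r2<-Add2  regs: r0:9,r1:9,r2:Add2,r3:5,r4:9,r5:2
  c3: CDB Add1=-3; issue SUB r0<-Add1  regs: r0:Add1,r1:9,r2:Add2,r3:5,r4:9,r5:2
  c4: CDB Add2=0; issue MUL r2<-Mul1  regs: r0:Add1,r1:9,r2:Mul1,r3:5,r4:9,r5:2
  c5: CDB Add1=7; issue ADD r2<-Add1  regs: r0:7,r1:9,r2:Add1,r3:5,r4:9,r5:2
  c6: -  regs: r0:7,r1:9,r2:Add1,r3:5,r4:9,r5:2
  c7: -  regs: r0:7,r1:9,r2:Add1,r3:5,r4:9,r5:2
  c8: -  regs: r0:7,r1:9,r2:Add1,r3:5,r4:9,r5:2
  c9: -  regs: r0:7,r1:9,r2:Add1,r3:5,r4:9,r5:2
  c10: CDB Mul1=14  regs: r0:7,r1:9,r2:Add1,r3:5,r4:9,r5:2
  c11: -  regs: r0:7,r1:9,r2:Add1,r3:5,r4:9,r5:2
  c12: CDB Add1=23  regs: r0:7,r1:9,r2:23,r3:5,r4:9,r5:2

STATUS = VALUE 23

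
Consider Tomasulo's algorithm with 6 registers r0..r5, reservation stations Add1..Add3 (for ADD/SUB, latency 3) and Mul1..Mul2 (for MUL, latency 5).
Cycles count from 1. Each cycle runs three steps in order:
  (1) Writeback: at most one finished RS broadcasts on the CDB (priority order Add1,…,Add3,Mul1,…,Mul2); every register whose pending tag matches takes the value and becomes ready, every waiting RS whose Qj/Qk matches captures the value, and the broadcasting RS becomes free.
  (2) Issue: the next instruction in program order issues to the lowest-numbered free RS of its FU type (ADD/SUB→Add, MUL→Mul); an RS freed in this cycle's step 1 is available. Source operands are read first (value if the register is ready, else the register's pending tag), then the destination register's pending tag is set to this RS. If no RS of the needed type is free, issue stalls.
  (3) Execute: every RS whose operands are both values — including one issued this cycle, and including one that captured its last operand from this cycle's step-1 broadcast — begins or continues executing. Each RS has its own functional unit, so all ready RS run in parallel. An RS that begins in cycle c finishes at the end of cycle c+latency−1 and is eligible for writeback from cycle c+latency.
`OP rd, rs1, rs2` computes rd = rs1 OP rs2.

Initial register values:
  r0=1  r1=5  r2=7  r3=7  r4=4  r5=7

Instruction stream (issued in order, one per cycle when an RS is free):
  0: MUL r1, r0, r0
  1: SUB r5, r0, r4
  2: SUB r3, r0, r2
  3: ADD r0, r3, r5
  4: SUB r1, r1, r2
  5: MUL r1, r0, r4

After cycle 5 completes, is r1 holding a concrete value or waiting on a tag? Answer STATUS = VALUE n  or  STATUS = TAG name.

  c1: issue MUL r1<-Mul1  regs: r0:1,r1:Mul1,r2:7,r3:7,r4:4,r5:7
  c2: issue SUB r5<-Add1  regs: r0:1,r1:Mul1,r2:7,r3:7,r4:4,r5:Add1
  c3: issue SUB r3<-Add2  regs: r0:1,r1:Mul1,r2:7,r3:Add2,r4:4,r5:Add1
  c4: issue ADD r0<-Add3  regs: r0:Add3,r1:Mul1,r2:7,r3:Add2,r4:4,r5:Add1
  c5: CDB Add1=-3; issue SUB r1<-Add1  regs: r0:Add3,r1:Add1,r2:7,r3:Add2,r4:4,r5:-3

STATUS = TAG Add1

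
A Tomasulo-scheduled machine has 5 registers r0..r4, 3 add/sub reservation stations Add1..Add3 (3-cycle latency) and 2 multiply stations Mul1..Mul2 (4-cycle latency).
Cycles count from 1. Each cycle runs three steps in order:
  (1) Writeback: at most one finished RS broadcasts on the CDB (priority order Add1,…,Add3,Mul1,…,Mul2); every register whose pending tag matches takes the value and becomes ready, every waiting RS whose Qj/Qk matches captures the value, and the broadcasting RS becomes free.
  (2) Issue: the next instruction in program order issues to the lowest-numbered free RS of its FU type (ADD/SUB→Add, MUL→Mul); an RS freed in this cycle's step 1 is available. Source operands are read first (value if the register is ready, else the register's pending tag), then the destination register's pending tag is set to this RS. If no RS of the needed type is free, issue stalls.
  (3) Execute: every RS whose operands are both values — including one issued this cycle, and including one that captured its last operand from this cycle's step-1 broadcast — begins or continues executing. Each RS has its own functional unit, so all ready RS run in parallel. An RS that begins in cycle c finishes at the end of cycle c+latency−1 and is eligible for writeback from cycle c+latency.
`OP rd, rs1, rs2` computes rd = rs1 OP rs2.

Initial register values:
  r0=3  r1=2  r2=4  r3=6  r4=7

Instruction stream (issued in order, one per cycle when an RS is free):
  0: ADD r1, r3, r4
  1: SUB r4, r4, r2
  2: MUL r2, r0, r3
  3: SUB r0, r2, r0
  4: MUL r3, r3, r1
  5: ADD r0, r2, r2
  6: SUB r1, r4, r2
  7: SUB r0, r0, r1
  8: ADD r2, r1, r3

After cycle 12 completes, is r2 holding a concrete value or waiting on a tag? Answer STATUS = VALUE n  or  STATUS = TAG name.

cycle 1: issue ADD r1<-Add1 // r0:3,r1:Add1,r2:4,r3:6,r4:7
cycle 2: issue SUB r4<-Add2 // r0:3,r1:Add1,r2:4,r3:6,r4:Add2
cycle 3: issue MUL r2<-Mul1 // r0:3,r1:Add1,r2:Mul1,r3:6,r4:Add2
cycle 4: CDB Add1=13; issue SUB r0<-Add1 // r0:Add1,r1:13,r2:Mul1,r3:6,r4:Add2
cycle 5: CDB Add2=3; issue MUL r3<-Mul2 // r0:Add1,r1:13,r2:Mul1,r3:Mul2,r4:3
cycle 6: issue ADD r0<-Add2 // r0:Add2,r1:13,r2:Mul1,r3:Mul2,r4:3
cycle 7: CDB Mul1=18; issue SUB r1<-Add3 // r0:Add2,r1:Add3,r2:18,r3:Mul2,r4:3
cycle 8: stall // r0:Add2,r1:Add3,r2:18,r3:Mul2,r4:3
cycle 9: CDB Mul2=78; stall // r0:Add2,r1:Add3,r2:18,r3:78,r4:3
cycle 10: CDB Add1=15; issue SUB r0<-Add1 // r0:Add1,r1:Add3,r2:18,r3:78,r4:3
cycle 11: CDB Add2=36; issue ADD r2<-Add2 // r0:Add1,r1:Add3,r2:Add2,r3:78,r4:3
cycle 12: CDB Add3=-15 // r0:Add1,r1:-15,r2:Add2,r3:78,r4:3

STATUS = TAG Add2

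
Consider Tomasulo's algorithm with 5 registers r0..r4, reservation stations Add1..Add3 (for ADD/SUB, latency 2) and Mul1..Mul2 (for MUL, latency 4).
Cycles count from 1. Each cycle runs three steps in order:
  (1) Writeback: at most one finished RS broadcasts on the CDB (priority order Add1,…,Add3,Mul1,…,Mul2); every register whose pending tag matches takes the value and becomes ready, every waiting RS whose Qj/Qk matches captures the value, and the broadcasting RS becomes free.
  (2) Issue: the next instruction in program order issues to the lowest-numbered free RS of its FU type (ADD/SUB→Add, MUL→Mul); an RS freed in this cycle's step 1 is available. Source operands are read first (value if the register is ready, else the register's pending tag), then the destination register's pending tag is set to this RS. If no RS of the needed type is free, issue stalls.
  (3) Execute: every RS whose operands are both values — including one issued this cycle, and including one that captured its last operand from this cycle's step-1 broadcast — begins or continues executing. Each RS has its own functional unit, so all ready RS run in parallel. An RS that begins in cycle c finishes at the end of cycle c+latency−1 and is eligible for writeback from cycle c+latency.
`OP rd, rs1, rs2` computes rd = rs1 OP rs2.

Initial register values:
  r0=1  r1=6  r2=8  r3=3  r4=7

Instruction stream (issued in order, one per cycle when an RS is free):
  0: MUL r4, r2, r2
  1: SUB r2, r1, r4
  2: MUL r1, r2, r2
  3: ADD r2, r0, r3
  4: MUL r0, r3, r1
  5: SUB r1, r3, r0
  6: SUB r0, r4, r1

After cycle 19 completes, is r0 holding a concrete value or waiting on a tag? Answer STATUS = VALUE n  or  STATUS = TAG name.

STATUS = VALUE 10153

  c1: issue MUL r4<-Mul1  regs: r0:1,r1:6,r2:8,r3:3,r4:Mul1
  c2: issue SUB r2<-Add1  regs: r0:1,r1:6,r2:Add1,r3:3,r4:Mul1
  c3: issue MUL r1<-Mul2  regs: r0:1,r1:Mul2,r2:Add1,r3:3,r4:Mul1
  c4: issue ADD r2<-Add2  regs: r0:1,r1:Mul2,r2:Add2,r3:3,r4:Mul1
  c5: CDB Mul1=64; issue MUL r0<-Mul1  regs: r0:Mul1,r1:Mul2,r2:Add2,r3:3,r4:64
  c6: CDB Add2=4; issue SUB r1<-Add2  regs: r0:Mul1,r1:Add2,r2:4,r3:3,r4:64
  c7: CDB Add1=-58; issue SUB r0<-Add1  regs: r0:Add1,r1:Add2,r2:4,r3:3,r4:64
  c8: -  regs: r0:Add1,r1:Add2,r2:4,r3:3,r4:64
  c9: -  regs: r0:Add1,r1:Add2,r2:4,r3:3,r4:64
  c10: -  regs: r0:Add1,r1:Add2,r2:4,r3:3,r4:64
  c11: CDB Mul2=3364  regs: r0:Add1,r1:Add2,r2:4,r3:3,r4:64
  c12: -  regs: r0:Add1,r1:Add2,r2:4,r3:3,r4:64
  c13: -  regs: r0:Add1,r1:Add2,r2:4,r3:3,r4:64
  c14: -  regs: r0:Add1,r1:Add2,r2:4,r3:3,r4:64
  c15: CDB Mul1=10092  regs: r0:Add1,r1:Add2,r2:4,r3:3,r4:64
  c16: -  regs: r0:Add1,r1:Add2,r2:4,r3:3,r4:64
  c17: CDB Add2=-10089  regs: r0:Add1,r1:-10089,r2:4,r3:3,r4:64
  c18: -  regs: r0:Add1,r1:-10089,r2:4,r3:3,r4:64
  c19: CDB Add1=10153  regs: r0:10153,r1:-10089,r2:4,r3:3,r4:64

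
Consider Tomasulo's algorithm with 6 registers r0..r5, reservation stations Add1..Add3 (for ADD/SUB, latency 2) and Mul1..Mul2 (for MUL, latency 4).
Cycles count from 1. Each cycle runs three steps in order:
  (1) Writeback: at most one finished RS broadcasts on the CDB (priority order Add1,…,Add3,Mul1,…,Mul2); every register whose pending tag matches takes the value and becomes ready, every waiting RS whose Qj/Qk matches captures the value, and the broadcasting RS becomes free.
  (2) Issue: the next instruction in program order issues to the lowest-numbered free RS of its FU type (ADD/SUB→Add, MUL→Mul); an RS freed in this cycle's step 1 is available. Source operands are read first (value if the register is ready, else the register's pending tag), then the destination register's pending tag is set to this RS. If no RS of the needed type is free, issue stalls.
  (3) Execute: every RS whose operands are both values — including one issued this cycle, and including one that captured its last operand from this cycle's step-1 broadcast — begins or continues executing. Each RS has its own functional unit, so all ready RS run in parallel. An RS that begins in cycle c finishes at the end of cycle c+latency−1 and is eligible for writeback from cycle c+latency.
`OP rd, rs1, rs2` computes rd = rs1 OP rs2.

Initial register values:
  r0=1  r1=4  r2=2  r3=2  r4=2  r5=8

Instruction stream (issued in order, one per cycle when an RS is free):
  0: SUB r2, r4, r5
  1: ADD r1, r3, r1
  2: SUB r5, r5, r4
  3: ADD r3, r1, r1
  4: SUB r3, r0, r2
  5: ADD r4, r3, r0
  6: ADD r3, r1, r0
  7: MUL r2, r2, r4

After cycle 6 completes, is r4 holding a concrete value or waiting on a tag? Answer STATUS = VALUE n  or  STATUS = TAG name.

STATUS = TAG Add2

cycle 1: issue SUB r2<-Add1 // r0:1,r1:4,r2:Add1,r3:2,r4:2,r5:8
cycle 2: issue ADD r1<-Add2 // r0:1,r1:Add2,r2:Add1,r3:2,r4:2,r5:8
cycle 3: CDB Add1=-6; issue SUB r5<-Add1 // r0:1,r1:Add2,r2:-6,r3:2,r4:2,r5:Add1
cycle 4: CDB Add2=6; issue ADD r3<-Add2 // r0:1,r1:6,r2:-6,r3:Add2,r4:2,r5:Add1
cycle 5: CDB Add1=6; issue SUB r3<-Add1 // r0:1,r1:6,r2:-6,r3:Add1,r4:2,r5:6
cycle 6: CDB Add2=12; issue ADD r4<-Add2 // r0:1,r1:6,r2:-6,r3:Add1,r4:Add2,r5:6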